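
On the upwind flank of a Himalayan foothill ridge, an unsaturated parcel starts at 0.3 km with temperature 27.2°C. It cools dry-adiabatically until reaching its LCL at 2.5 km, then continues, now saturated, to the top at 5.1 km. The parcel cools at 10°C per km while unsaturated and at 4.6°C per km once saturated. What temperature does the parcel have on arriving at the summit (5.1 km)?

-6.76°C

From 300 m to 2500 m (dry): cools by 10 × 2.2 = 22°C, giving 5.2°C.
From 2500 m to 5100 m (saturated): cools by 4.6 × 2.6 = 11.96°C, giving -6.76°C.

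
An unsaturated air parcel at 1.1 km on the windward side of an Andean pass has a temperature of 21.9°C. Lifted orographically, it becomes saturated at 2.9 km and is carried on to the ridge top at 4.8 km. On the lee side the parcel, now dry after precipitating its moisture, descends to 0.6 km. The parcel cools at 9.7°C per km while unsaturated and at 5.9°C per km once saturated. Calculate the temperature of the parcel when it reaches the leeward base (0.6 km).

1100–2900 m, dry: Δz = 1.8 km ⇒ ΔT = -17.46°C; T = 4.44°C
2900–4800 m, saturated: Δz = 1.9 km ⇒ ΔT = -11.21°C; T = -6.77°C
4800–600 m, dry descent: Δz = 4.2 km ⇒ ΔT = +40.74°C; T = 33.97°C

33.97°C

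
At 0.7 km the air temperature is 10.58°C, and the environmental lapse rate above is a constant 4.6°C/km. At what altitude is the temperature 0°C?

3 km

Height above start = (10.58 − 0) / 4.6 = 2.3 km
Altitude = 700 m + 2300 m = 3000 m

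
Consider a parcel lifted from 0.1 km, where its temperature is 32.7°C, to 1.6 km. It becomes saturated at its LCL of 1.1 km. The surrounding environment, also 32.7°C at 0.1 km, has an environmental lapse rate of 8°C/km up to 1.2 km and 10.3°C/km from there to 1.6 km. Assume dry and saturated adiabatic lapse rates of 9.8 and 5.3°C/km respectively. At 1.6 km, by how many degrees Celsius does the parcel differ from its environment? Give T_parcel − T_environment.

Parcel:
  100 → 1100 m (dry, 9.8°C/km): ΔT = -9.8 × 1 = -9.8°C → T = 22.9°C
  1100 → 1600 m (saturated, 5.3°C/km): ΔT = -5.3 × 0.5 = -2.65°C → T = 20.25°C
Environment:
  100 → 1200 m (environment, lower layer, 8°C/km): ΔT = -8 × 1.1 = -8.8°C → T = 23.9°C
  1200 → 1600 m (environment, upper layer, 10.3°C/km): ΔT = -10.3 × 0.4 = -4.12°C → T = 19.78°C
T_parcel − T_env = 20.25 − 19.78 = +0.47°C

+0.47°C (parcel warmer than environment)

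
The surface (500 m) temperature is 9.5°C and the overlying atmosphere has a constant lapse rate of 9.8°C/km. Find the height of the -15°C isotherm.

Height above start = (9.5 − (-15)) / 9.8 = 2.5 km
Altitude = 500 m + 2500 m = 3000 m

3000 m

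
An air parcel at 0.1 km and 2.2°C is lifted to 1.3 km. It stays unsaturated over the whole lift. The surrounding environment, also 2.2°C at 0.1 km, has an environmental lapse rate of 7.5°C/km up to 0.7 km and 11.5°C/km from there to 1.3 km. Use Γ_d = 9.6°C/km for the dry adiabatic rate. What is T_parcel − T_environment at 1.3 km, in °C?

Parcel:
  Dry to 1300 m: -9.6 × 1.2 km = -11.52°C, so T = -9.32°C.
Environment:
  Environment, lower layer to 700 m: -7.5 × 0.6 km = -4.5°C, so T = -2.3°C.
  Environment, upper layer to 1300 m: -11.5 × 0.6 km = -6.9°C, so T = -9.2°C.
T_parcel − T_env = -9.32 − (-9.2) = -0.12°C

-0.12°C (parcel cooler than environment)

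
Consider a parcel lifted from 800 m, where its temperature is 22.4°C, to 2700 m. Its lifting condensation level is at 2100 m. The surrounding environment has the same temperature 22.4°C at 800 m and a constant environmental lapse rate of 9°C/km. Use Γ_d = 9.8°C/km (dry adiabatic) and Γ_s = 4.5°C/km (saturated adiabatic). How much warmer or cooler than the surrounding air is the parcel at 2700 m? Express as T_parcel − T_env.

Parcel:
  800 → 2100 m (dry, 9.8°C/km): ΔT = -9.8 × 1.3 = -12.74°C → T = 9.66°C
  2100 → 2700 m (saturated, 4.5°C/km): ΔT = -4.5 × 0.6 = -2.7°C → T = 6.96°C
Environment:
  800 → 2700 m (environment, 9°C/km): ΔT = -9 × 1.9 = -17.1°C → T = 5.3°C
T_parcel − T_env = 6.96 − 5.3 = +1.66°C

+1.66°C (parcel warmer than environment)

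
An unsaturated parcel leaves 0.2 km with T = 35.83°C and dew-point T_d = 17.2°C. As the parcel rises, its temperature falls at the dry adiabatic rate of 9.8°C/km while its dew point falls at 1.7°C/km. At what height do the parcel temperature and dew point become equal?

2.5 km

T and T_d converge at 9.8 − 1.7 = 8.1°C per km
Height above start = (35.83 − 17.2) / 8.1 = 2.3 km
LCL altitude = 200 m + 2300 m = 2500 m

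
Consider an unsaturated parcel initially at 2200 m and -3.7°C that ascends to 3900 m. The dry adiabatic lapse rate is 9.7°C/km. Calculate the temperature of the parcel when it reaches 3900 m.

-20.19°C

2200 → 3900 m (dry adiabatic, 9.7°C/km): ΔT = -9.7 × 1.7 = -16.49°C → T = -20.19°C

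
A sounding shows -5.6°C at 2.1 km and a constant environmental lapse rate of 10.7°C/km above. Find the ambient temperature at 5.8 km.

-45.19°C

2100–5800 m, environmental: Δz = 3.7 km ⇒ ΔT = -39.59°C; T = -45.19°C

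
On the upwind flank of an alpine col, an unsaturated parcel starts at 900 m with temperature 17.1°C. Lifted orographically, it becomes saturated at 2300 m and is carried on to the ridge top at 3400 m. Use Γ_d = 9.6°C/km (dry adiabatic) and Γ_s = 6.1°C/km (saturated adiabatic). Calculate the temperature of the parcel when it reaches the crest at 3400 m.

-3.05°C

900 → 2300 m (dry, 9.6°C/km): ΔT = -9.6 × 1.4 = -13.44°C → T = 3.66°C
2300 → 3400 m (saturated, 6.1°C/km): ΔT = -6.1 × 1.1 = -6.71°C → T = -3.05°C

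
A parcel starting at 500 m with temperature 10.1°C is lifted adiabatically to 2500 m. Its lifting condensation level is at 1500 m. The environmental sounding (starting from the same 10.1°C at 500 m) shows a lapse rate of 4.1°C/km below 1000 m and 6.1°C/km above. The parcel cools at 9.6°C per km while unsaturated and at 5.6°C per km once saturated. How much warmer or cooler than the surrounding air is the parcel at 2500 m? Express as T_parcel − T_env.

Parcel:
  Dry to 1500 m: -9.6 × 1 km = -9.6°C, so T = 0.5°C.
  Saturated to 2500 m: -5.6 × 1 km = -5.6°C, so T = -5.1°C.
Environment:
  Environment, lower layer to 1000 m: -4.1 × 0.5 km = -2.05°C, so T = 8.05°C.
  Environment, upper layer to 2500 m: -6.1 × 1.5 km = -9.15°C, so T = -1.1°C.
T_parcel − T_env = -5.1 − (-1.1) = -4°C

-4°C (parcel cooler than environment)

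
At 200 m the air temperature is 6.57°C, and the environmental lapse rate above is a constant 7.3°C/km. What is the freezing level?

1100 m

Height above start = (6.57 − 0) / 7.3 = 0.9 km
Altitude = 200 m + 900 m = 1100 m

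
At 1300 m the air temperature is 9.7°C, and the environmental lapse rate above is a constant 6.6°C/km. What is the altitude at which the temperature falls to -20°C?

Height above start = (9.7 − (-20)) / 6.6 = 4.5 km
Altitude = 1300 m + 4500 m = 5800 m

5800 m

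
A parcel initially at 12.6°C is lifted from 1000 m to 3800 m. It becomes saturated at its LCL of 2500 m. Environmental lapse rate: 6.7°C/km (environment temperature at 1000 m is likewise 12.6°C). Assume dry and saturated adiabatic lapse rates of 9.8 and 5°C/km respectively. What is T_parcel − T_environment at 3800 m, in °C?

Parcel:
  1000–2500 m, dry: Δz = 1.5 km ⇒ ΔT = -14.7°C; T = -2.1°C
  2500–3800 m, saturated: Δz = 1.3 km ⇒ ΔT = -6.5°C; T = -8.6°C
Environment:
  1000–3800 m, environment: Δz = 2.8 km ⇒ ΔT = -18.76°C; T = -6.16°C
T_parcel − T_env = -8.6 − (-6.16) = -2.44°C

-2.44°C (parcel cooler than environment)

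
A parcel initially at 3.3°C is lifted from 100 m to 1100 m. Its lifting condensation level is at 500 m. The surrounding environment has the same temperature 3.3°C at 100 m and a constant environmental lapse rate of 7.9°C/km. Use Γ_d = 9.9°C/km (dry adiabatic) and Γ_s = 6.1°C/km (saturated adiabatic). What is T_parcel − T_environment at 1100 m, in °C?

Parcel:
  100 → 500 m (dry, 9.9°C/km): ΔT = -9.9 × 0.4 = -3.96°C → T = -0.66°C
  500 → 1100 m (saturated, 6.1°C/km): ΔT = -6.1 × 0.6 = -3.66°C → T = -4.32°C
Environment:
  100 → 1100 m (environment, 7.9°C/km): ΔT = -7.9 × 1 = -7.9°C → T = -4.6°C
T_parcel − T_env = -4.32 − (-4.6) = +0.28°C

+0.28°C (parcel warmer than environment)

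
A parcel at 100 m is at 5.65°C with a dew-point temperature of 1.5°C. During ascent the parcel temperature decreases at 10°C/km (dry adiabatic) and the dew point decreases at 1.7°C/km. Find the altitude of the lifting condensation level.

T and T_d converge at 10 − 1.7 = 8.3°C per km
Height above start = (5.65 − 1.5) / 8.3 = 0.5 km
LCL altitude = 100 m + 500 m = 600 m

600 m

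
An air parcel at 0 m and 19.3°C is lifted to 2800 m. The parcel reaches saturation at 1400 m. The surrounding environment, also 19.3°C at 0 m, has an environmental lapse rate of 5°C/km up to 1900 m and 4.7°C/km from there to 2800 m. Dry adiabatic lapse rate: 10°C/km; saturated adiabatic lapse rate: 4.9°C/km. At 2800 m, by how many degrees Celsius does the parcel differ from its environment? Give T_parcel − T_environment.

Parcel:
  From 0 m to 1400 m (dry): cools by 10 × 1.4 = 14°C, giving 5.3°C.
  From 1400 m to 2800 m (saturated): cools by 4.9 × 1.4 = 6.86°C, giving -1.56°C.
Environment:
  From 0 m to 1900 m (environment, lower layer): cools by 5 × 1.9 = 9.5°C, giving 9.8°C.
  From 1900 m to 2800 m (environment, upper layer): cools by 4.7 × 0.9 = 4.23°C, giving 5.57°C.
T_parcel − T_env = -1.56 − 5.57 = -7.13°C

-7.13°C (parcel cooler than environment)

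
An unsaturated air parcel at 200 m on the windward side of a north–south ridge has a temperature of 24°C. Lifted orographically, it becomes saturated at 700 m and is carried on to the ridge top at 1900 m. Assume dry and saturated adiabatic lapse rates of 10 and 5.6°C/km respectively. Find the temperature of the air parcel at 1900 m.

12.28°C

Dry to 700 m: -10 × 0.5 km = -5°C, so T = 19°C.
Saturated to 1900 m: -5.6 × 1.2 km = -6.72°C, so T = 12.28°C.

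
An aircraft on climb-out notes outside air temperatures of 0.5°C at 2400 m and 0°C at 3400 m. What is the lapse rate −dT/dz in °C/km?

0.5°C/km

Γ = −ΔT/Δz = (0.5 − 0) / (3400 − 2400) m
  = 0.5°C / 1 km = 0.5°C/km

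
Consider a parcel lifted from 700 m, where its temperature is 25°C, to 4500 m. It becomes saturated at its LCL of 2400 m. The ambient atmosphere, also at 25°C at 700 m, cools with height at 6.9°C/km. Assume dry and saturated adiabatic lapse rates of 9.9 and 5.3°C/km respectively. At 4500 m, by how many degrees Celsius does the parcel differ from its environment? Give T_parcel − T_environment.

Parcel:
  700–2400 m, dry: Δz = 1.7 km ⇒ ΔT = -16.83°C; T = 8.17°C
  2400–4500 m, saturated: Δz = 2.1 km ⇒ ΔT = -11.13°C; T = -2.96°C
Environment:
  700–4500 m, environment: Δz = 3.8 km ⇒ ΔT = -26.22°C; T = -1.22°C
T_parcel − T_env = -2.96 − (-1.22) = -1.74°C

-1.74°C (parcel cooler than environment)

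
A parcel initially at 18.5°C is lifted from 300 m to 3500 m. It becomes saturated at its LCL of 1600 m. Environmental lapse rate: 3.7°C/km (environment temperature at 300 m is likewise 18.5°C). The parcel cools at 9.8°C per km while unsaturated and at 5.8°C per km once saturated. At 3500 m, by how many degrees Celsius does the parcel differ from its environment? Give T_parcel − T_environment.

Parcel:
  From 300 m to 1600 m (dry): cools by 9.8 × 1.3 = 12.74°C, giving 5.76°C.
  From 1600 m to 3500 m (saturated): cools by 5.8 × 1.9 = 11.02°C, giving -5.26°C.
Environment:
  From 300 m to 3500 m (environment): cools by 3.7 × 3.2 = 11.84°C, giving 6.66°C.
T_parcel − T_env = -5.26 − 6.66 = -11.92°C

-11.92°C (parcel cooler than environment)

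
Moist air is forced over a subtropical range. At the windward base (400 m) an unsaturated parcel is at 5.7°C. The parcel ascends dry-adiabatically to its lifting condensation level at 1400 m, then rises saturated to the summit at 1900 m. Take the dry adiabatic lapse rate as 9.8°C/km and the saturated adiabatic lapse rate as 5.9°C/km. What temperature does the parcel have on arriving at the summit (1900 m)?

400 → 1400 m (dry, 9.8°C/km): ΔT = -9.8 × 1 = -9.8°C → T = -4.1°C
1400 → 1900 m (saturated, 5.9°C/km): ΔT = -5.9 × 0.5 = -2.95°C → T = -7.05°C

-7.05°C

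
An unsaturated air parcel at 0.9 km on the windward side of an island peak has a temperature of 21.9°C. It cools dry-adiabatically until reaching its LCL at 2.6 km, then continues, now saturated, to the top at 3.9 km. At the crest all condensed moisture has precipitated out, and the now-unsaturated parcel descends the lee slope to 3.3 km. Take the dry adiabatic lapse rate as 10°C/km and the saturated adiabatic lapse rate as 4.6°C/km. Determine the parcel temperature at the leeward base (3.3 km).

4.92°C

900 → 2600 m (dry, 10°C/km): ΔT = -10 × 1.7 = -17°C → T = 4.9°C
2600 → 3900 m (saturated, 4.6°C/km): ΔT = -4.6 × 1.3 = -5.98°C → T = -1.08°C
3900 → 3300 m (dry descent, 10°C/km): ΔT = +10 × 0.6 = +6°C → T = 4.92°C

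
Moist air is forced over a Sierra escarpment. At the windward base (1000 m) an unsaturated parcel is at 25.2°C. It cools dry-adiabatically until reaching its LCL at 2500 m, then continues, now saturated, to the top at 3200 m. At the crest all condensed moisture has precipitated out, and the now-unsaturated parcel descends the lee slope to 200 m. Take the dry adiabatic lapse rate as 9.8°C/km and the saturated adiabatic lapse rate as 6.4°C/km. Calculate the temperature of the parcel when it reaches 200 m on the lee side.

1000 → 2500 m (dry, 9.8°C/km): ΔT = -9.8 × 1.5 = -14.7°C → T = 10.5°C
2500 → 3200 m (saturated, 6.4°C/km): ΔT = -6.4 × 0.7 = -4.48°C → T = 6.02°C
3200 → 200 m (dry descent, 9.8°C/km): ΔT = +9.8 × 3 = +29.4°C → T = 35.42°C

35.42°C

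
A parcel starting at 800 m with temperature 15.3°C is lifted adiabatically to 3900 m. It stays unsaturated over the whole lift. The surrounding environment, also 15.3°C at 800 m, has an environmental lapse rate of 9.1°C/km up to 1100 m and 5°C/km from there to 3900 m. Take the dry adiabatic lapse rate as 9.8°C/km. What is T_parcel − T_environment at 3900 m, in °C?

-13.65°C (parcel cooler than environment)

Parcel:
  Dry to 3900 m: -9.8 × 3.1 km = -30.38°C, so T = -15.08°C.
Environment:
  Environment, lower layer to 1100 m: -9.1 × 0.3 km = -2.73°C, so T = 12.57°C.
  Environment, upper layer to 3900 m: -5 × 2.8 km = -14°C, so T = -1.43°C.
T_parcel − T_env = -15.08 − (-1.43) = -13.65°C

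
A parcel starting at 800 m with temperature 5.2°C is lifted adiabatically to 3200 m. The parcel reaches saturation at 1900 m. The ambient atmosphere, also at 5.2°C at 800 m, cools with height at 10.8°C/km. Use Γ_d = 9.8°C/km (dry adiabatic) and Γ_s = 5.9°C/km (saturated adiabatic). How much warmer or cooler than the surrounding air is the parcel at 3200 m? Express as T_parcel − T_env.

+7.47°C (parcel warmer than environment)

Parcel:
  From 800 m to 1900 m (dry): cools by 9.8 × 1.1 = 10.78°C, giving -5.58°C.
  From 1900 m to 3200 m (saturated): cools by 5.9 × 1.3 = 7.67°C, giving -13.25°C.
Environment:
  From 800 m to 3200 m (environment): cools by 10.8 × 2.4 = 25.92°C, giving -20.72°C.
T_parcel − T_env = -13.25 − (-20.72) = +7.47°C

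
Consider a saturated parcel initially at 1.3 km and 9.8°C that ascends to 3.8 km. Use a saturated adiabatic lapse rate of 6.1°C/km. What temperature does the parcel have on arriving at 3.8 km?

Saturated adiabatic to 3800 m: -6.1 × 2.5 km = -15.25°C, so T = -5.45°C.

-5.45°C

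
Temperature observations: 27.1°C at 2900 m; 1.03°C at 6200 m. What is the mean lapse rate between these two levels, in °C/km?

Γ = −ΔT/Δz = (27.1 − 1.03) / (6200 − 2900) m
  = 26.07°C / 3.3 km = 7.9°C/km

7.9°C/km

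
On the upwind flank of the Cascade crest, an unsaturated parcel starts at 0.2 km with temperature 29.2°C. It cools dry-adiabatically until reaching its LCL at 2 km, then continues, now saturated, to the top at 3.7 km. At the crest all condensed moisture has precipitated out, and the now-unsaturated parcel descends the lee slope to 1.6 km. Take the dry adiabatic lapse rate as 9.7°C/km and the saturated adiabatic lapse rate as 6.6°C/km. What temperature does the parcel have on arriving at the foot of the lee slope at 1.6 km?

200 → 2000 m (dry, 9.7°C/km): ΔT = -9.7 × 1.8 = -17.46°C → T = 11.74°C
2000 → 3700 m (saturated, 6.6°C/km): ΔT = -6.6 × 1.7 = -11.22°C → T = 0.52°C
3700 → 1600 m (dry descent, 9.7°C/km): ΔT = +9.7 × 2.1 = +20.37°C → T = 20.89°C

20.89°C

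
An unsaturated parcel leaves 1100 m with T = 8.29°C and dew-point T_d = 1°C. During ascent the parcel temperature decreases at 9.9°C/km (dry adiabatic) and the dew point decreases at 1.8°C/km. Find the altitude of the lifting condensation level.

T and T_d converge at 9.9 − 1.8 = 8.1°C per km
Height above start = (8.29 − 1) / 8.1 = 0.9 km
LCL altitude = 1100 m + 900 m = 2000 m

2000 m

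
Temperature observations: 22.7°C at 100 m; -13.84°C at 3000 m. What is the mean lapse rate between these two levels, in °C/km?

Γ = −ΔT/Δz = (22.7 − (-13.84)) / (3000 − 100) m
  = 36.54°C / 2.9 km = 12.6°C/km

12.6°C/km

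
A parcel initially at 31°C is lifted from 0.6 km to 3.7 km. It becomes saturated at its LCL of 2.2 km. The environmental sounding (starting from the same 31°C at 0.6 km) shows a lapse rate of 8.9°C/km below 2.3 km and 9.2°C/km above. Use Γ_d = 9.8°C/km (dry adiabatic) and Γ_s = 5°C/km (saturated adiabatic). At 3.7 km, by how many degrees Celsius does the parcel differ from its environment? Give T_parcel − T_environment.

+4.83°C (parcel warmer than environment)

Parcel:
  600–2200 m, dry: Δz = 1.6 km ⇒ ΔT = -15.68°C; T = 15.32°C
  2200–3700 m, saturated: Δz = 1.5 km ⇒ ΔT = -7.5°C; T = 7.82°C
Environment:
  600–2300 m, environment, lower layer: Δz = 1.7 km ⇒ ΔT = -15.13°C; T = 15.87°C
  2300–3700 m, environment, upper layer: Δz = 1.4 km ⇒ ΔT = -12.88°C; T = 2.99°C
T_parcel − T_env = 7.82 − 2.99 = +4.83°C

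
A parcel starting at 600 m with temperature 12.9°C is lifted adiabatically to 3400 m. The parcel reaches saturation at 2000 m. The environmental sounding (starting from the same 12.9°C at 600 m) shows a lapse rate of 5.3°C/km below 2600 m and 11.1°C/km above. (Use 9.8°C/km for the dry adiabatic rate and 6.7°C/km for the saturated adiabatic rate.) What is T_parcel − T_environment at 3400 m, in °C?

Parcel:
  600 → 2000 m (dry, 9.8°C/km): ΔT = -9.8 × 1.4 = -13.72°C → T = -0.82°C
  2000 → 3400 m (saturated, 6.7°C/km): ΔT = -6.7 × 1.4 = -9.38°C → T = -10.2°C
Environment:
  600 → 2600 m (environment, lower layer, 5.3°C/km): ΔT = -5.3 × 2 = -10.6°C → T = 2.3°C
  2600 → 3400 m (environment, upper layer, 11.1°C/km): ΔT = -11.1 × 0.8 = -8.88°C → T = -6.58°C
T_parcel − T_env = -10.2 − (-6.58) = -3.62°C

-3.62°C (parcel cooler than environment)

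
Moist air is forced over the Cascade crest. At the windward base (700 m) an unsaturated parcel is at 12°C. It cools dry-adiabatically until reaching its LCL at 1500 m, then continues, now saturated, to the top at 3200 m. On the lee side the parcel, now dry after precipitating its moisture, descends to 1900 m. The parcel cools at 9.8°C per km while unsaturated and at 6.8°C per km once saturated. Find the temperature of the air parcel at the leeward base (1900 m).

5.34°C

Dry to 1500 m: -9.8 × 0.8 km = -7.84°C, so T = 4.16°C.
Saturated to 3200 m: -6.8 × 1.7 km = -11.56°C, so T = -7.4°C.
Dry descent to 1900 m: +9.8 × 1.3 km = +12.74°C, so T = 5.34°C.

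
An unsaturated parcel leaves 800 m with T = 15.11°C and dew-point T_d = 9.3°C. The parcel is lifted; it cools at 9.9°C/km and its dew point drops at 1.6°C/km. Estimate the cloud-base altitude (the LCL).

T and T_d converge at 9.9 − 1.6 = 8.3°C per km
Height above start = (15.11 − 9.3) / 8.3 = 0.7 km
LCL altitude = 800 m + 700 m = 1500 m

1500 m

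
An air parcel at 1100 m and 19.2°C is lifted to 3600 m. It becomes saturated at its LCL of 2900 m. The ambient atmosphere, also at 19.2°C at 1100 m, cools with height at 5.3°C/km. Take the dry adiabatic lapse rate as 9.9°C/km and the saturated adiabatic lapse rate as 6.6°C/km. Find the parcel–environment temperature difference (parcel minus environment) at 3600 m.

-9.19°C (parcel cooler than environment)

Parcel:
  1100–2900 m, dry: Δz = 1.8 km ⇒ ΔT = -17.82°C; T = 1.38°C
  2900–3600 m, saturated: Δz = 0.7 km ⇒ ΔT = -4.62°C; T = -3.24°C
Environment:
  1100–3600 m, environment: Δz = 2.5 km ⇒ ΔT = -13.25°C; T = 5.95°C
T_parcel − T_env = -3.24 − 5.95 = -9.19°C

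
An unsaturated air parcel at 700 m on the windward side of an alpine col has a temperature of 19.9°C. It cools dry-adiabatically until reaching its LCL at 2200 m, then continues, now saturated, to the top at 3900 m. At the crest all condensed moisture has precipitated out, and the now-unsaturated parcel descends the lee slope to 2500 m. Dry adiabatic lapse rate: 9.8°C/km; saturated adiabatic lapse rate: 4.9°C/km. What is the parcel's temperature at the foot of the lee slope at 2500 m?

700–2200 m, dry: Δz = 1.5 km ⇒ ΔT = -14.7°C; T = 5.2°C
2200–3900 m, saturated: Δz = 1.7 km ⇒ ΔT = -8.33°C; T = -3.13°C
3900–2500 m, dry descent: Δz = 1.4 km ⇒ ΔT = +13.72°C; T = 10.59°C

10.59°C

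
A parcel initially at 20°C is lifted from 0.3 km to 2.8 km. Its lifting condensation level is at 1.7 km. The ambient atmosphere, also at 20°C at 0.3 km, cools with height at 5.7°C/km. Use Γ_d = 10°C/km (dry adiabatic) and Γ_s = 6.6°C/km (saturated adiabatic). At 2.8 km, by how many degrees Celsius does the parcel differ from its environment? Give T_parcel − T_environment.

Parcel:
  300 → 1700 m (dry, 10°C/km): ΔT = -10 × 1.4 = -14°C → T = 6°C
  1700 → 2800 m (saturated, 6.6°C/km): ΔT = -6.6 × 1.1 = -7.26°C → T = -1.26°C
Environment:
  300 → 2800 m (environment, 5.7°C/km): ΔT = -5.7 × 2.5 = -14.25°C → T = 5.75°C
T_parcel − T_env = -1.26 − 5.75 = -7.01°C

-7.01°C (parcel cooler than environment)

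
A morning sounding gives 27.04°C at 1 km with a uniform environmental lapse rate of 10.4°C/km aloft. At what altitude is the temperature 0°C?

Height above start = (27.04 − 0) / 10.4 = 2.6 km
Altitude = 1000 m + 2600 m = 3600 m

3.6 km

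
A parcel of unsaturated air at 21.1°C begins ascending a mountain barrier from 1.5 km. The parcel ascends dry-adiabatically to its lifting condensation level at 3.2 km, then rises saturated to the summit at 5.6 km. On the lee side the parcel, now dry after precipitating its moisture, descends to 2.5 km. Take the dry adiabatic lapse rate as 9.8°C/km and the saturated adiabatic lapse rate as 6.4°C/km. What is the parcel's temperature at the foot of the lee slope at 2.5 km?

19.46°C

1500–3200 m, dry: Δz = 1.7 km ⇒ ΔT = -16.66°C; T = 4.44°C
3200–5600 m, saturated: Δz = 2.4 km ⇒ ΔT = -15.36°C; T = -10.92°C
5600–2500 m, dry descent: Δz = 3.1 km ⇒ ΔT = +30.38°C; T = 19.46°C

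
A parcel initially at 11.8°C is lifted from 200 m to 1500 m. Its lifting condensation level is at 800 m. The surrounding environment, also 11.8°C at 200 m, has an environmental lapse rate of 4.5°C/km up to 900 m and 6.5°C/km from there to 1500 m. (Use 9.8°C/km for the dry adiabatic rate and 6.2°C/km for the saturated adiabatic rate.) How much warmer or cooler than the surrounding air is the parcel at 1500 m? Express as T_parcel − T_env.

Parcel:
  From 200 m to 800 m (dry): cools by 9.8 × 0.6 = 5.88°C, giving 5.92°C.
  From 800 m to 1500 m (saturated): cools by 6.2 × 0.7 = 4.34°C, giving 1.58°C.
Environment:
  From 200 m to 900 m (environment, lower layer): cools by 4.5 × 0.7 = 3.15°C, giving 8.65°C.
  From 900 m to 1500 m (environment, upper layer): cools by 6.5 × 0.6 = 3.9°C, giving 4.75°C.
T_parcel − T_env = 1.58 − 4.75 = -3.17°C

-3.17°C (parcel cooler than environment)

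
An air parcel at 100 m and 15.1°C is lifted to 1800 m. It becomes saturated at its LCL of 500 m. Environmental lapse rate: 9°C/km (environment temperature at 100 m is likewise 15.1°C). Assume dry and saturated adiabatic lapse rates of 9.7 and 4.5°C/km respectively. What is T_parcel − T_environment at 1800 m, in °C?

+5.57°C (parcel warmer than environment)

Parcel:
  100–500 m, dry: Δz = 0.4 km ⇒ ΔT = -3.88°C; T = 11.22°C
  500–1800 m, saturated: Δz = 1.3 km ⇒ ΔT = -5.85°C; T = 5.37°C
Environment:
  100–1800 m, environment: Δz = 1.7 km ⇒ ΔT = -15.3°C; T = -0.2°C
T_parcel − T_env = 5.37 − (-0.2) = +5.57°C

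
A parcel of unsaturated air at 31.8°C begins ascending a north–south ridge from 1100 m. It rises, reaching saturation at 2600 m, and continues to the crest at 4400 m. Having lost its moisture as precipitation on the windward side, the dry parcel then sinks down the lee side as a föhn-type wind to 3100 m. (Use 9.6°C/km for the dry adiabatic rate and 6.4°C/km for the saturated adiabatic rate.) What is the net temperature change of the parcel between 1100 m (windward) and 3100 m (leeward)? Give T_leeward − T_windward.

1100–2600 m, dry: Δz = 1.5 km ⇒ ΔT = -14.4°C; T = 17.4°C
2600–4400 m, saturated: Δz = 1.8 km ⇒ ΔT = -11.52°C; T = 5.88°C
4400–3100 m, dry descent: Δz = 1.3 km ⇒ ΔT = +12.48°C; T = 18.36°C
Net change vs windward start: 18.36 − 31.8 = -13.44°C

-13.44°C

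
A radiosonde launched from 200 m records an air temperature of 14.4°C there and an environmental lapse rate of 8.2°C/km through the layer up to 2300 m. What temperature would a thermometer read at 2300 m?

200 → 2300 m (environmental, 8.2°C/km): ΔT = -8.2 × 2.1 = -17.22°C → T = -2.82°C

-2.82°C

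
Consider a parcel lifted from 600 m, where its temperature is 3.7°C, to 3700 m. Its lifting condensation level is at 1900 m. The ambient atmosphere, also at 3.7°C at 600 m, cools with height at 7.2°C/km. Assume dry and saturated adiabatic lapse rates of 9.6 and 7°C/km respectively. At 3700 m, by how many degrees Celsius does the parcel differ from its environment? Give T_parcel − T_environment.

-2.76°C (parcel cooler than environment)

Parcel:
  Dry to 1900 m: -9.6 × 1.3 km = -12.48°C, so T = -8.78°C.
  Saturated to 3700 m: -7 × 1.8 km = -12.6°C, so T = -21.38°C.
Environment:
  Environment to 3700 m: -7.2 × 3.1 km = -22.32°C, so T = -18.62°C.
T_parcel − T_env = -21.38 − (-18.62) = -2.76°C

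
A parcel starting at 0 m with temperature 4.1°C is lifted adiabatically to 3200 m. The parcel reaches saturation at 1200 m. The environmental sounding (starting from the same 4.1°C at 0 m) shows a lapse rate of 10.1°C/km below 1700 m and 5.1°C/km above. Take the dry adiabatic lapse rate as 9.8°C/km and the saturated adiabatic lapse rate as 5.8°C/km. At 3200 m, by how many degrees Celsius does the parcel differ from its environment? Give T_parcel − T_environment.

+1.46°C (parcel warmer than environment)

Parcel:
  0–1200 m, dry: Δz = 1.2 km ⇒ ΔT = -11.76°C; T = -7.66°C
  1200–3200 m, saturated: Δz = 2 km ⇒ ΔT = -11.6°C; T = -19.26°C
Environment:
  0–1700 m, environment, lower layer: Δz = 1.7 km ⇒ ΔT = -17.17°C; T = -13.07°C
  1700–3200 m, environment, upper layer: Δz = 1.5 km ⇒ ΔT = -7.65°C; T = -20.72°C
T_parcel − T_env = -19.26 − (-20.72) = +1.46°C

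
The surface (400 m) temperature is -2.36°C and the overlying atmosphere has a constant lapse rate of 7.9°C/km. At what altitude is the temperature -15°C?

Height above start = (-2.36 − (-15)) / 7.9 = 1.6 km
Altitude = 400 m + 1600 m = 2000 m

2000 m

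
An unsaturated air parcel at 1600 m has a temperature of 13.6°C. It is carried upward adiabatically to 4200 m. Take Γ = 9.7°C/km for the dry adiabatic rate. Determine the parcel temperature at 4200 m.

1600 → 4200 m (dry adiabatic, 9.7°C/km): ΔT = -9.7 × 2.6 = -25.22°C → T = -11.62°C

-11.62°C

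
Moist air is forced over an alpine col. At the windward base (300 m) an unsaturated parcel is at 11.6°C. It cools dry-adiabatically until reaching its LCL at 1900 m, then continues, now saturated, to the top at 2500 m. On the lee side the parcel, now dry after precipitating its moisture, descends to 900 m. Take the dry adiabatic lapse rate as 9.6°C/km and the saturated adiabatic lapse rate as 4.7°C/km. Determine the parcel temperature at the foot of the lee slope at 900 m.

300 → 1900 m (dry, 9.6°C/km): ΔT = -9.6 × 1.6 = -15.36°C → T = -3.76°C
1900 → 2500 m (saturated, 4.7°C/km): ΔT = -4.7 × 0.6 = -2.82°C → T = -6.58°C
2500 → 900 m (dry descent, 9.6°C/km): ΔT = +9.6 × 1.6 = +15.36°C → T = 8.78°C

8.78°C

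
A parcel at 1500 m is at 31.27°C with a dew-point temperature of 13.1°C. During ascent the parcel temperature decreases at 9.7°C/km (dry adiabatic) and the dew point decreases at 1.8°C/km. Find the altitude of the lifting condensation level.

3800 m

T and T_d converge at 9.7 − 1.8 = 7.9°C per km
Height above start = (31.27 − 13.1) / 7.9 = 2.3 km
LCL altitude = 1500 m + 2300 m = 3800 m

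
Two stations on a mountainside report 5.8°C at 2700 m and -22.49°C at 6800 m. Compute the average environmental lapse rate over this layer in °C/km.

Γ = −ΔT/Δz = (5.8 − (-22.49)) / (6800 − 2700) m
  = 28.29°C / 4.1 km = 6.9°C/km

6.9°C/km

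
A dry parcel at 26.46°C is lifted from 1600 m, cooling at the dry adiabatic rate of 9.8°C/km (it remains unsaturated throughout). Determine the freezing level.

4300 m

Height above start = (26.46 − 0) / 9.8 = 2.7 km
Altitude = 1600 m + 2700 m = 4300 m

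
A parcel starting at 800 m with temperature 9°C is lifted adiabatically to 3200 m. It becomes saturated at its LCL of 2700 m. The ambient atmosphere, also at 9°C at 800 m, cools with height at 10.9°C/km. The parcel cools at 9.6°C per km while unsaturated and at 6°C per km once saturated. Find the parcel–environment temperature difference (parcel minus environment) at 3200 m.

Parcel:
  800 → 2700 m (dry, 9.6°C/km): ΔT = -9.6 × 1.9 = -18.24°C → T = -9.24°C
  2700 → 3200 m (saturated, 6°C/km): ΔT = -6 × 0.5 = -3°C → T = -12.24°C
Environment:
  800 → 3200 m (environment, 10.9°C/km): ΔT = -10.9 × 2.4 = -26.16°C → T = -17.16°C
T_parcel − T_env = -12.24 − (-17.16) = +4.92°C

+4.92°C (parcel warmer than environment)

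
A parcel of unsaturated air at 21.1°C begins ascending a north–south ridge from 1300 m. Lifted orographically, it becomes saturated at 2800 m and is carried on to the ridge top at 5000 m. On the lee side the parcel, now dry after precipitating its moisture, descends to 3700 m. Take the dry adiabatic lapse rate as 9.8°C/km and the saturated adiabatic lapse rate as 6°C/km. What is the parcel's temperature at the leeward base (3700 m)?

Dry to 2800 m: -9.8 × 1.5 km = -14.7°C, so T = 6.4°C.
Saturated to 5000 m: -6 × 2.2 km = -13.2°C, so T = -6.8°C.
Dry descent to 3700 m: +9.8 × 1.3 km = +12.74°C, so T = 5.94°C.

5.94°C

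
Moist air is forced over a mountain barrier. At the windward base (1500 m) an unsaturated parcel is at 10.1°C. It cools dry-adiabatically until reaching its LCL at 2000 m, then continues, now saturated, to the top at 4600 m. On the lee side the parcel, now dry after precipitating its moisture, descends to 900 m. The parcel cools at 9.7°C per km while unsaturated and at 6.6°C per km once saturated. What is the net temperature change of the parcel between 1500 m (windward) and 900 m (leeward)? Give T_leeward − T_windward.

+13.88°C

1500–2000 m, dry: Δz = 0.5 km ⇒ ΔT = -4.85°C; T = 5.25°C
2000–4600 m, saturated: Δz = 2.6 km ⇒ ΔT = -17.16°C; T = -11.91°C
4600–900 m, dry descent: Δz = 3.7 km ⇒ ΔT = +35.89°C; T = 23.98°C
Net change vs windward start: 23.98 − 10.1 = +13.88°C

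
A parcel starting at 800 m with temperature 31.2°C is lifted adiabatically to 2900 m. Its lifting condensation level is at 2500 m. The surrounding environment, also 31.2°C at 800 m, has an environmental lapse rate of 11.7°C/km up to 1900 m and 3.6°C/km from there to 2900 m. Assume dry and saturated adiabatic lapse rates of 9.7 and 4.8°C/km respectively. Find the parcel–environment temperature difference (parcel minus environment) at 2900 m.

-1.94°C (parcel cooler than environment)

Parcel:
  Dry to 2500 m: -9.7 × 1.7 km = -16.49°C, so T = 14.71°C.
  Saturated to 2900 m: -4.8 × 0.4 km = -1.92°C, so T = 12.79°C.
Environment:
  Environment, lower layer to 1900 m: -11.7 × 1.1 km = -12.87°C, so T = 18.33°C.
  Environment, upper layer to 2900 m: -3.6 × 1 km = -3.6°C, so T = 14.73°C.
T_parcel − T_env = 12.79 − 14.73 = -1.94°C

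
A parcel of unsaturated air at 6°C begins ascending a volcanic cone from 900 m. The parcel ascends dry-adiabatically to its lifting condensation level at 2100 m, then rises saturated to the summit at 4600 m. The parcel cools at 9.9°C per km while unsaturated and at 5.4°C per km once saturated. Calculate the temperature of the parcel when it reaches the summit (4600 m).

-19.38°C

900 → 2100 m (dry, 9.9°C/km): ΔT = -9.9 × 1.2 = -11.88°C → T = -5.88°C
2100 → 4600 m (saturated, 5.4°C/km): ΔT = -5.4 × 2.5 = -13.5°C → T = -19.38°C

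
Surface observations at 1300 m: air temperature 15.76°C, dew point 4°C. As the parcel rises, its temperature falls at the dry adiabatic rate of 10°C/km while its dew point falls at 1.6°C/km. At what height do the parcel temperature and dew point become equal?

T and T_d converge at 10 − 1.6 = 8.4°C per km
Height above start = (15.76 − 4) / 8.4 = 1.4 km
LCL altitude = 1300 m + 1400 m = 2700 m

2700 m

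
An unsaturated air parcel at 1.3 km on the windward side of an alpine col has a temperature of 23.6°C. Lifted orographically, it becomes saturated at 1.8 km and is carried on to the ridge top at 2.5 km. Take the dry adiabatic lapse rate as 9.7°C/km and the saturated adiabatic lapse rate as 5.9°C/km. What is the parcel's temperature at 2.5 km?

14.62°C

1300 → 1800 m (dry, 9.7°C/km): ΔT = -9.7 × 0.5 = -4.85°C → T = 18.75°C
1800 → 2500 m (saturated, 5.9°C/km): ΔT = -5.9 × 0.7 = -4.13°C → T = 14.62°C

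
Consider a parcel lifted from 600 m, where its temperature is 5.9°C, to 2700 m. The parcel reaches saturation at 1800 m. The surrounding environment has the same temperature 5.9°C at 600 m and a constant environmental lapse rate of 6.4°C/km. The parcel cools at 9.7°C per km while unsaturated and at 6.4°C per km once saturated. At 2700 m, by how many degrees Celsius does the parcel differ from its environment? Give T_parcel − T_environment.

Parcel:
  From 600 m to 1800 m (dry): cools by 9.7 × 1.2 = 11.64°C, giving -5.74°C.
  From 1800 m to 2700 m (saturated): cools by 6.4 × 0.9 = 5.76°C, giving -11.5°C.
Environment:
  From 600 m to 2700 m (environment): cools by 6.4 × 2.1 = 13.44°C, giving -7.54°C.
T_parcel − T_env = -11.5 − (-7.54) = -3.96°C

-3.96°C (parcel cooler than environment)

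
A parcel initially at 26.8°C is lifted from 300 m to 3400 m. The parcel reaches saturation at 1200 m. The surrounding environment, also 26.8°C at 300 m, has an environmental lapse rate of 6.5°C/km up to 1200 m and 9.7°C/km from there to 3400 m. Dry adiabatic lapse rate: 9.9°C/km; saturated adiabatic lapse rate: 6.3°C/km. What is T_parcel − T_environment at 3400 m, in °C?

+4.42°C (parcel warmer than environment)

Parcel:
  300–1200 m, dry: Δz = 0.9 km ⇒ ΔT = -8.91°C; T = 17.89°C
  1200–3400 m, saturated: Δz = 2.2 km ⇒ ΔT = -13.86°C; T = 4.03°C
Environment:
  300–1200 m, environment, lower layer: Δz = 0.9 km ⇒ ΔT = -5.85°C; T = 20.95°C
  1200–3400 m, environment, upper layer: Δz = 2.2 km ⇒ ΔT = -21.34°C; T = -0.39°C
T_parcel − T_env = 4.03 − (-0.39) = +4.42°C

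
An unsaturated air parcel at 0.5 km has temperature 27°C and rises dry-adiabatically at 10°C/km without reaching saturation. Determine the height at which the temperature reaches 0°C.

Height above start = (27 − 0) / 10 = 2.7 km
Altitude = 500 m + 2700 m = 3200 m

3.2 km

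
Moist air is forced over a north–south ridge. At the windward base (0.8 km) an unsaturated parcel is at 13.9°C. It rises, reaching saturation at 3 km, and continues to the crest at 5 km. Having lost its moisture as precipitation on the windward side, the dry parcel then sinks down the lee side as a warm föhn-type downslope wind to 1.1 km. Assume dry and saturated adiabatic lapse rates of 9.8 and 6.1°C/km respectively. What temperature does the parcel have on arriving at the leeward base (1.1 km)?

18.36°C

Dry to 3000 m: -9.8 × 2.2 km = -21.56°C, so T = -7.66°C.
Saturated to 5000 m: -6.1 × 2 km = -12.2°C, so T = -19.86°C.
Dry descent to 1100 m: +9.8 × 3.9 km = +38.22°C, so T = 18.36°C.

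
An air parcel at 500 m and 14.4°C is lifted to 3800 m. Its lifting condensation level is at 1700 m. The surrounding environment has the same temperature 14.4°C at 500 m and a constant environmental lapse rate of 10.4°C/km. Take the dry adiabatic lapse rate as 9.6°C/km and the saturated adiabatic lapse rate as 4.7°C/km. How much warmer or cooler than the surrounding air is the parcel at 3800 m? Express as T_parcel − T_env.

Parcel:
  From 500 m to 1700 m (dry): cools by 9.6 × 1.2 = 11.52°C, giving 2.88°C.
  From 1700 m to 3800 m (saturated): cools by 4.7 × 2.1 = 9.87°C, giving -6.99°C.
Environment:
  From 500 m to 3800 m (environment): cools by 10.4 × 3.3 = 34.32°C, giving -19.92°C.
T_parcel − T_env = -6.99 − (-19.92) = +12.93°C

+12.93°C (parcel warmer than environment)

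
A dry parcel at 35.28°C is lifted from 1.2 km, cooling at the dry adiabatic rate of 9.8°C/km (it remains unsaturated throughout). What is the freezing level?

Height above start = (35.28 − 0) / 9.8 = 3.6 km
Altitude = 1200 m + 3600 m = 4800 m

4.8 km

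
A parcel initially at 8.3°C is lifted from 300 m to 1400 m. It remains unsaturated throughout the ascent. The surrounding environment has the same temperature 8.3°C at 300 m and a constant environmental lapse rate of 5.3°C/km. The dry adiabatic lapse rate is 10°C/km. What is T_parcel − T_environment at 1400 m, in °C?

Parcel:
  300–1400 m, dry: Δz = 1.1 km ⇒ ΔT = -11°C; T = -2.7°C
Environment:
  300–1400 m, environment: Δz = 1.1 km ⇒ ΔT = -5.83°C; T = 2.47°C
T_parcel − T_env = -2.7 − 2.47 = -5.17°C

-5.17°C (parcel cooler than environment)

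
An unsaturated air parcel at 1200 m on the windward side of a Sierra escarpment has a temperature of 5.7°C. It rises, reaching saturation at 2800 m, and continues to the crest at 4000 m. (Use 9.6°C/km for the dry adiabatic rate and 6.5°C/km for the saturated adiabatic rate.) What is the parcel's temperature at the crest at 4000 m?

-17.46°C

1200 → 2800 m (dry, 9.6°C/km): ΔT = -9.6 × 1.6 = -15.36°C → T = -9.66°C
2800 → 4000 m (saturated, 6.5°C/km): ΔT = -6.5 × 1.2 = -7.8°C → T = -17.46°C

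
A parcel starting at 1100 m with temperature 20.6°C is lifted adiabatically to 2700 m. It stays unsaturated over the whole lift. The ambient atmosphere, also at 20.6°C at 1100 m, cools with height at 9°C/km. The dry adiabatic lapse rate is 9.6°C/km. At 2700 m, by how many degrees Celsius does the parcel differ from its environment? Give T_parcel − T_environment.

Parcel:
  Dry to 2700 m: -9.6 × 1.6 km = -15.36°C, so T = 5.24°C.
Environment:
  Environment to 2700 m: -9 × 1.6 km = -14.4°C, so T = 6.2°C.
T_parcel − T_env = 5.24 − 6.2 = -0.96°C

-0.96°C (parcel cooler than environment)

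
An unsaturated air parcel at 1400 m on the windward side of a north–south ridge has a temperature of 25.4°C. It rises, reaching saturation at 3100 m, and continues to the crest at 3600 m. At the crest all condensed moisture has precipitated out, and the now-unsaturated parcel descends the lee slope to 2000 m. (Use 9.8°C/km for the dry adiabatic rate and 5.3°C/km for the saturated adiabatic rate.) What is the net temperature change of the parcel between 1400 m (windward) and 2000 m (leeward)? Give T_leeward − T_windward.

1400–3100 m, dry: Δz = 1.7 km ⇒ ΔT = -16.66°C; T = 8.74°C
3100–3600 m, saturated: Δz = 0.5 km ⇒ ΔT = -2.65°C; T = 6.09°C
3600–2000 m, dry descent: Δz = 1.6 km ⇒ ΔT = +15.68°C; T = 21.77°C
Net change vs windward start: 21.77 − 25.4 = -3.63°C

-3.63°C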